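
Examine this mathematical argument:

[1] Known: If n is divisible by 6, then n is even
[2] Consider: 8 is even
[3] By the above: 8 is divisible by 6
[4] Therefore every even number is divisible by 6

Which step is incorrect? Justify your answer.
Step 3: By the above: 8 is divisible by 6

Step 3 commits the fallacy of affirming the consequent. The known fact 'divisible by 6 → even' does NOT imply 'even → divisible by 6'. That would be the converse, which is false. For example, 8 is even but 8 ÷ 6 = 1.33, which is not an integer.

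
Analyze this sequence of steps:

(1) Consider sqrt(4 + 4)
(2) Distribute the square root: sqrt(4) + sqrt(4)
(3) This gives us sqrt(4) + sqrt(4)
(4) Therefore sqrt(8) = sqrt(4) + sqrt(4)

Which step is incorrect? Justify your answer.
Step 2: Distribute the square root: sqrt(4) + sqrt(4)

Step 2 incorrectly 'distributes' the square root over addition. The square root function does not distribute: sqrt(a + b) ≠ sqrt(a) + sqrt(b). In fact, sqrt(4 + 4) = sqrt(8) ≈ 2.8284, while sqrt(4) + sqrt(4) ≈ 4.0000.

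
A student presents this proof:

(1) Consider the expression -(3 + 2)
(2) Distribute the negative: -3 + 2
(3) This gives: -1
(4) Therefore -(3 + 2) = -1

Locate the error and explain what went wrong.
Step 2: Distribute the negative: -3 + 2

Step 2 incorrectly distributes the negative sign. The correct distribution is -(3 + 2) = -3 - 2 = -5. The negative must be applied to both terms, not just the first. The error treats -(3 + 2) as -3 + 2, which equals -1 instead of -5.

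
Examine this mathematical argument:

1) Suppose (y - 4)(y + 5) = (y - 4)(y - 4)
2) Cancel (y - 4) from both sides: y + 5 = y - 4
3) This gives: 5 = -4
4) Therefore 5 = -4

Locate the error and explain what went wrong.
Step 2: Cancel (y - 4) from both sides: y + 5 = y - 4

Step 2 cancels (y - 4) from both sides. This is only valid if (y - 4) ≠ 0, i.e., y ≠ 4. When y = 4, both sides equal zero regardless of the other factors. The correct approach requires considering y = 4 as a separate case.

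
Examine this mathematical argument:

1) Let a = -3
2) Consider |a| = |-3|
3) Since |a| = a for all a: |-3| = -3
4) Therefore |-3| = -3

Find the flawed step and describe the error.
Step 3: Since |a| = a for all a: |-3| = -3

Step 3 incorrectly states that |a| = a for all a. The correct definition is |a| = a when a >= 0, and |a| = -a when a < 0. Since -3 < 0, we have |-3| = -(-3) = 3, not -3.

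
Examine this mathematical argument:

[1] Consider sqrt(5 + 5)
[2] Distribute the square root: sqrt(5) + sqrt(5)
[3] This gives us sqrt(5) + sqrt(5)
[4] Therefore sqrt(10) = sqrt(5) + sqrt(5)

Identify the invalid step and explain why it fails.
Step 2: Distribute the square root: sqrt(5) + sqrt(5)

Step 2 incorrectly 'distributes' the square root over addition. The square root function does not distribute: sqrt(a + b) ≠ sqrt(a) + sqrt(b). In fact, sqrt(5 + 5) = sqrt(10) ≈ 3.1623, while sqrt(5) + sqrt(5) ≈ 4.4721.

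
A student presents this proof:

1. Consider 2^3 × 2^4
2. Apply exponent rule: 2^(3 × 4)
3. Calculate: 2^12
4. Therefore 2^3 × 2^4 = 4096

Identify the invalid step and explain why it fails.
Step 2: Apply exponent rule: 2^(3 × 4)

Step 2 incorrectly states that a^b × a^c = a^(b×c). The correct rule is a^b × a^c = a^(b+c). The actual value is 2^3 × 2^4 = 2^7 = 128, not 2^12 = 4096.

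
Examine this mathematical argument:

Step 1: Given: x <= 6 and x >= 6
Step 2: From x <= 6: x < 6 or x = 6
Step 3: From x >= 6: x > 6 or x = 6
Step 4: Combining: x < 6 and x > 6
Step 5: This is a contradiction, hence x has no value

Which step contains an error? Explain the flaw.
Step 4: Combining: x < 6 and x > 6

Step 4 incorrectly combines the conditions. From x <= 6 and x >= 6, the intersection is x = 6. The error treats the 'or' cases as 'and' requirements. The correct conclusion is that x = 6 is the unique solution, not that no solution exists.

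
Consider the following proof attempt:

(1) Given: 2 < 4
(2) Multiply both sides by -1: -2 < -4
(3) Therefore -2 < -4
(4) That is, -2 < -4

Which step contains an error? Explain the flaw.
Step 2: Multiply both sides by -1: -2 < -4

Step 2 multiplies both sides by -1 but fails to reverse the inequality sign. When multiplying (or dividing) an inequality by a negative number, the direction must be reversed. Since 2 < 4, we should get -2 > -4, i.e., -2 > -4.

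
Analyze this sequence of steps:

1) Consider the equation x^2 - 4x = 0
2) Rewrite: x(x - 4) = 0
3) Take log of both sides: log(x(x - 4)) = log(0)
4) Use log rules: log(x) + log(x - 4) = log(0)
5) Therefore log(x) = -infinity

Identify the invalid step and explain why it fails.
Step 3: Take log of both sides: log(x(x - 4)) = log(0)

Step 3 takes the logarithm of both sides, resulting in log(0) on the right side. The logarithm is only defined for positive numbers; log(0) is undefined (approaches negative infinity). This operation is invalid.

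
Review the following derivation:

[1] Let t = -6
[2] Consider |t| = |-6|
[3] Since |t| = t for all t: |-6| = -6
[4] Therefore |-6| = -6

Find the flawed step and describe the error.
Step 3: Since |t| = t for all t: |-6| = -6

Step 3 incorrectly states that |t| = t for all t. The correct definition is |t| = t when t >= 0, and |t| = -t when t < 0. Since -6 < 0, we have |-6| = -(-6) = 6, not -6.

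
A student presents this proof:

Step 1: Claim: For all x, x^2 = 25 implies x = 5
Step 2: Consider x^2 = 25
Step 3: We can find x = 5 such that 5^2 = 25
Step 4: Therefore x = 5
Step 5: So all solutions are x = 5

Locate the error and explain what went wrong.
Step 4: Therefore x = 5

Step 4 incorrectly concludes that x = 5 is the only solution. The proof shows that x = 5 is A solution (existence), but does not show it is the ONLY solution (uniqueness). In fact, x = -5 is also a solution since (-5)^2 = 25. Finding one solution doesn't prove there are no others.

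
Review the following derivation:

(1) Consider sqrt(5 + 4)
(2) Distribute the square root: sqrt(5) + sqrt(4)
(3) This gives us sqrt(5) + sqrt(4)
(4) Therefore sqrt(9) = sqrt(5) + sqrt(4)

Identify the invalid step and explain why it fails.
Step 2: Distribute the square root: sqrt(5) + sqrt(4)

Step 2 incorrectly 'distributes' the square root over addition. The square root function does not distribute: sqrt(a + b) ≠ sqrt(a) + sqrt(b). In fact, sqrt(5 + 4) = sqrt(9) ≈ 3.0000, while sqrt(5) + sqrt(4) ≈ 4.2361.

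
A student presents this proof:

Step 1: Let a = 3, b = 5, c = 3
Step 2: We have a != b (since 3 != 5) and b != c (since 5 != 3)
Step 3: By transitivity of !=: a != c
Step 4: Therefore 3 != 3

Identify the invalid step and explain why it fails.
Step 3: By transitivity of !=: a != c

Step 3 incorrectly applies transitivity to the '!=' relation. Transitivity states: if a R b and b R c, then a R c. However, '!=' is not transitive. Counterexample: 3 != 5 and 5 != 3, but 3 = 3 (both equal 3). Transitivity holds for relations like <, <=, =, but not for !=.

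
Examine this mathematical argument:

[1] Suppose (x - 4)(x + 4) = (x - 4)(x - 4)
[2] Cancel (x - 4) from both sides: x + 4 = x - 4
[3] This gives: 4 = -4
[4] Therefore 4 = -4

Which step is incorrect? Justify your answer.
Step 2: Cancel (x - 4) from both sides: x + 4 = x - 4

Step 2 cancels (x - 4) from both sides. This is only valid if (x - 4) ≠ 0, i.e., x ≠ 4. When x = 4, both sides equal zero regardless of the other factors. The correct approach requires considering x = 4 as a separate case.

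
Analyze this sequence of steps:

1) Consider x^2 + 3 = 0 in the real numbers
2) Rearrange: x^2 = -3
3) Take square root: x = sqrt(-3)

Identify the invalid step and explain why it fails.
Step 3: Take square root: x = sqrt(-3)

Step 3 takes the square root of -3, which is negative. In the real number system, the square root of a negative number is undefined. The equation x^2 + 3 = 0 has no real solutions. Square roots of negative numbers only exist in the complex numbers.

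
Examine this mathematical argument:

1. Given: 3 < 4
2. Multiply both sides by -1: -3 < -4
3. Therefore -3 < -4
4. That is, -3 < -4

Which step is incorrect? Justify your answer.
Step 2: Multiply both sides by -1: -3 < -4

Step 2 multiplies both sides by -1 but fails to reverse the inequality sign. When multiplying (or dividing) an inequality by a negative number, the direction must be reversed. Since 3 < 4, we should get -3 > -4, i.e., -3 > -4.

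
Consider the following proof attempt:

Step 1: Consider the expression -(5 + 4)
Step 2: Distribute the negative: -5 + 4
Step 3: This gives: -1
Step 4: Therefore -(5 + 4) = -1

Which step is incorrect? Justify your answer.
Step 2: Distribute the negative: -5 + 4

Step 2 incorrectly distributes the negative sign. The correct distribution is -(5 + 4) = -5 - 4 = -9. The negative must be applied to both terms, not just the first. The error treats -(5 + 4) as -5 + 4, which equals -1 instead of -9.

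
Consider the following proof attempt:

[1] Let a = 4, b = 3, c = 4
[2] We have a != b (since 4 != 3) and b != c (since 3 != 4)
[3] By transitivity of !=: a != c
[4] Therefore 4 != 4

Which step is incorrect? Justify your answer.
Step 3: By transitivity of !=: a != c

Step 3 incorrectly applies transitivity to the '!=' relation. Transitivity states: if a R b and b R c, then a R c. However, '!=' is not transitive. Counterexample: 4 != 3 and 3 != 4, but 4 = 4 (both equal 4). Transitivity holds for relations like <, <=, =, but not for !=.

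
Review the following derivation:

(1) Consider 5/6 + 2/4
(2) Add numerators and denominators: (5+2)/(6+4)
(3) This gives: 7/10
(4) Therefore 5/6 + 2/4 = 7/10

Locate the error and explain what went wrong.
Step 2: Add numerators and denominators: (5+2)/(6+4)

Step 2 incorrectly adds fractions by separately adding numerators and denominators. This is wrong. The correct method requires a common denominator: 5/6 + 2/4 = (5×4 + 2×6)/(6×4) = 32/24 = 4/3. The method used gives 7/10, which is different.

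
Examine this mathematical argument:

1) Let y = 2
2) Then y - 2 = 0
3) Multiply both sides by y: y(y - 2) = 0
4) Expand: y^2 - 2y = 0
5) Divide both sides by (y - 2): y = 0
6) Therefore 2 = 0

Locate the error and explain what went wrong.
Step 5: Divide both sides by (y - 2): y = 0

Step 5 divides both sides by (y - 2). However, since y = 2, we have (y - 2) = 0. Division by zero is undefined, making this step invalid.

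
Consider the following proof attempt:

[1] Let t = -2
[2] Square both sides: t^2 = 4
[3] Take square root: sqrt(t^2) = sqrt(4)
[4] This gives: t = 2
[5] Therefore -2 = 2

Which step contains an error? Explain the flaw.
Step 4: This gives: t = 2

Step 4 incorrectly states that sqrt(t^2) = t. The correct identity is sqrt(t^2) = |t|. Since t = -2 < 0, we have sqrt(t^2) = |-2| = 2, not t = -2.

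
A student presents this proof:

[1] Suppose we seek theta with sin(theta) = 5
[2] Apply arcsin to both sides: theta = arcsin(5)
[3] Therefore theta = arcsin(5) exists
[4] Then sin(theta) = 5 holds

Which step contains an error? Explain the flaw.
Step 2: Apply arcsin to both sides: theta = arcsin(5)

Step 2 applies arcsin to 5. However, arcsin(x) is only defined for x in [-1, 1] because sin(theta) can only produce values in that range. Since |5| > 1, arcsin(5) is undefined. There is no angle whose sine equals 5.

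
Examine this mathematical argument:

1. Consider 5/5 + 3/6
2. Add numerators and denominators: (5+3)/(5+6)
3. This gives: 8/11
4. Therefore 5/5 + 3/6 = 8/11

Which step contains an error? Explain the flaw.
Step 2: Add numerators and denominators: (5+3)/(5+6)

Step 2 incorrectly adds fractions by separately adding numerators and denominators. This is wrong. The correct method requires a common denominator: 5/5 + 3/6 = (5×6 + 3×5)/(5×6) = 45/30 = 3/2. The method used gives 8/11, which is different.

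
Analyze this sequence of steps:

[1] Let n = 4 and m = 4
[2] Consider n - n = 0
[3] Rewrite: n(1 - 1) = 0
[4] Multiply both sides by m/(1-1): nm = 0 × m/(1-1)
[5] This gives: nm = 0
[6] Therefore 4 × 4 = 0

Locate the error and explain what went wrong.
Step 4: Multiply both sides by m/(1-1): nm = 0 × m/(1-1)

Step 4 multiplies both sides by m/(1-1). However, 1-1 = 0, so this is multiplication by m/0, which is undefined. We cannot multiply by an undefined expression.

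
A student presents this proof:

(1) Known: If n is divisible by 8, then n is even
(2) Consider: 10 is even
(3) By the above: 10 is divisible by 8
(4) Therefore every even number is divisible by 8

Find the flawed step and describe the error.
Step 3: By the above: 10 is divisible by 8

Step 3 commits the fallacy of affirming the consequent. The known fact 'divisible by 8 → even' does NOT imply 'even → divisible by 8'. That would be the converse, which is false. For example, 10 is even but 10 ÷ 8 = 1.25, which is not an integer.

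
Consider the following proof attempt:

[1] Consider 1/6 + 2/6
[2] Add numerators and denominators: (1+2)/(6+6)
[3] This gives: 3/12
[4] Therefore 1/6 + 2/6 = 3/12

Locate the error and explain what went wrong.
Step 2: Add numerators and denominators: (1+2)/(6+6)

Step 2 incorrectly adds fractions by separately adding numerators and denominators. This is wrong. The correct method requires a common denominator: 1/6 + 2/6 = (1×6 + 2×6)/(6×6) = 18/36 = 1/2. The method used gives 3/12, which is different.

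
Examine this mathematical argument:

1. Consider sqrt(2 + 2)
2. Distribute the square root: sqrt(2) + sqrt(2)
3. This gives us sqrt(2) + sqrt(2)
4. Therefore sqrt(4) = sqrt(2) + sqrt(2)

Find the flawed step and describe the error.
Step 2: Distribute the square root: sqrt(2) + sqrt(2)

Step 2 incorrectly 'distributes' the square root over addition. The square root function does not distribute: sqrt(a + b) ≠ sqrt(a) + sqrt(b). In fact, sqrt(2 + 2) = sqrt(4) ≈ 2.0000, while sqrt(2) + sqrt(2) ≈ 2.8284.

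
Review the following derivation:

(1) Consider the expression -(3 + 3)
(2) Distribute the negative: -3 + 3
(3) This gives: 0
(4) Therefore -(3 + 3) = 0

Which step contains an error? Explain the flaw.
Step 2: Distribute the negative: -3 + 3

Step 2 incorrectly distributes the negative sign. The correct distribution is -(3 + 3) = -3 - 3 = -6. The negative must be applied to both terms, not just the first. The error treats -(3 + 3) as -3 + 3, which equals 0 instead of -6.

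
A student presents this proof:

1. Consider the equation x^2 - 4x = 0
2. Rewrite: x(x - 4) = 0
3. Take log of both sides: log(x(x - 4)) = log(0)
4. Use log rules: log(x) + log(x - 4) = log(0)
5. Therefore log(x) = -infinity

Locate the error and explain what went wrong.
Step 3: Take log of both sides: log(x(x - 4)) = log(0)

Step 3 takes the logarithm of both sides, resulting in log(0) on the right side. The logarithm is only defined for positive numbers; log(0) is undefined (approaches negative infinity). This operation is invalid.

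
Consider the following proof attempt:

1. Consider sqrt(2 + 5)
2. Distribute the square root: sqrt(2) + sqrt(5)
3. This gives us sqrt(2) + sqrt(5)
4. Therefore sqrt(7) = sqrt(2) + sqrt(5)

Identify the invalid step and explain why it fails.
Step 2: Distribute the square root: sqrt(2) + sqrt(5)

Step 2 incorrectly 'distributes' the square root over addition. The square root function does not distribute: sqrt(a + b) ≠ sqrt(a) + sqrt(b). In fact, sqrt(2 + 5) = sqrt(7) ≈ 2.6458, while sqrt(2) + sqrt(5) ≈ 3.6503.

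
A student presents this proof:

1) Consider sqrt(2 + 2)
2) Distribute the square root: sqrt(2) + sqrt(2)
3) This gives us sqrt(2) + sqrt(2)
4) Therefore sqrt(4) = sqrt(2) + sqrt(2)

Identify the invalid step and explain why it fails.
Step 2: Distribute the square root: sqrt(2) + sqrt(2)

Step 2 incorrectly 'distributes' the square root over addition. The square root function does not distribute: sqrt(a + b) ≠ sqrt(a) + sqrt(b). In fact, sqrt(2 + 2) = sqrt(4) ≈ 2.0000, while sqrt(2) + sqrt(2) ≈ 2.8284.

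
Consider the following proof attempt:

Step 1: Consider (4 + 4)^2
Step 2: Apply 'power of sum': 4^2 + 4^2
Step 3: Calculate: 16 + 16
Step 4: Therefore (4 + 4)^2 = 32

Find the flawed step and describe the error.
Step 2: Apply 'power of sum': 4^2 + 4^2

Step 2 incorrectly applies a non-existent rule '(a+b)^n = a^n + b^n'. This is false in general. The correct expansion uses the binomial theorem. The actual value is (4 + 4)^2 = 8^2 = 64, not 32.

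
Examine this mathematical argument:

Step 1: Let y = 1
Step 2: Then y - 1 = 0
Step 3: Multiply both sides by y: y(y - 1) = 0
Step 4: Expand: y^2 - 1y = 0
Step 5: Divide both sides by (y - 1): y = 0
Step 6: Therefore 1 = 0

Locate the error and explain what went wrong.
Step 5: Divide both sides by (y - 1): y = 0

Step 5 divides both sides by (y - 1). However, since y = 1, we have (y - 1) = 0. Division by zero is undefined, making this step invalid.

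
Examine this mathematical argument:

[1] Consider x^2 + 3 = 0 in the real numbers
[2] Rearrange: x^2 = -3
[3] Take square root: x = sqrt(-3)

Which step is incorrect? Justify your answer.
Step 3: Take square root: x = sqrt(-3)

Step 3 takes the square root of -3, which is negative. In the real number system, the square root of a negative number is undefined. The equation x^2 + 3 = 0 has no real solutions. Square roots of negative numbers only exist in the complex numbers.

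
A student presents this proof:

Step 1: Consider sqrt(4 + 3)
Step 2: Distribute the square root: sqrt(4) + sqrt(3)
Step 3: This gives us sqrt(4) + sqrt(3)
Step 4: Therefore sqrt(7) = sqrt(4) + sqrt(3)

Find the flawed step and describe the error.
Step 2: Distribute the square root: sqrt(4) + sqrt(3)

Step 2 incorrectly 'distributes' the square root over addition. The square root function does not distribute: sqrt(a + b) ≠ sqrt(a) + sqrt(b). In fact, sqrt(4 + 3) = sqrt(7) ≈ 2.6458, while sqrt(4) + sqrt(3) ≈ 3.7321.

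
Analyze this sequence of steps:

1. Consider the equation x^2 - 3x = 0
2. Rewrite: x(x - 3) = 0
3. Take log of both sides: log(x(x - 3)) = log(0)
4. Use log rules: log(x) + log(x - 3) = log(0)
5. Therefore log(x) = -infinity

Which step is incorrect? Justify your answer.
Step 3: Take log of both sides: log(x(x - 3)) = log(0)

Step 3 takes the logarithm of both sides, resulting in log(0) on the right side. The logarithm is only defined for positive numbers; log(0) is undefined (approaches negative infinity). This operation is invalid.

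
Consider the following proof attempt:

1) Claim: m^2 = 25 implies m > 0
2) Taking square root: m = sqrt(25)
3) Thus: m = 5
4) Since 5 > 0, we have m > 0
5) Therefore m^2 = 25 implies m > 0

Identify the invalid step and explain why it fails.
Step 2: Taking square root: m = sqrt(25)

Step 2 takes the square root and assumes the positive root only. The equation m^2 = 25 actually has two solutions: m = 5 and m = -5. The proof silently assumes m > 0 without justification, then uses this assumption to conclude m > 0, which is circular. The counterexample m = -5 shows the claim is false.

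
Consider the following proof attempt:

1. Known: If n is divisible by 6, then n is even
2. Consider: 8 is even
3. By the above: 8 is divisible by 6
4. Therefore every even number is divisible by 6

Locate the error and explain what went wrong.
Step 3: By the above: 8 is divisible by 6

Step 3 commits the fallacy of affirming the consequent. The known fact 'divisible by 6 → even' does NOT imply 'even → divisible by 6'. That would be the converse, which is false. For example, 8 is even but 8 ÷ 6 = 1.33, which is not an integer.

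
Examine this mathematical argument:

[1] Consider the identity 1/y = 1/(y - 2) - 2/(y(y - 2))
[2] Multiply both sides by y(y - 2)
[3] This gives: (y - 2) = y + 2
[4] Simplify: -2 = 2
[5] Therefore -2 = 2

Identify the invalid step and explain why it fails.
Step 3: This gives: (y - 2) = y + 2

Step 3 makes a sign error when clearing denominators. Multiplying -2/(y(y - 2)) by y(y - 2) gives -2, not +2. The correct result is (y - 2) = y - 2, which is trivially true, not (y - 2) = y + 2. (Step 1 is a valid identity: 1/(y - 2) - 2/(y(y - 2)) = (y - 2)/(y(y - 2)) = 1/y.)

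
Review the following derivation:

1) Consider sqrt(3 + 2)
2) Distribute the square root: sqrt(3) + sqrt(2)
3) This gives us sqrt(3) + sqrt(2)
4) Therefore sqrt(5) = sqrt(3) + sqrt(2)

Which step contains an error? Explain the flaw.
Step 2: Distribute the square root: sqrt(3) + sqrt(2)

Step 2 incorrectly 'distributes' the square root over addition. The square root function does not distribute: sqrt(a + b) ≠ sqrt(a) + sqrt(b). In fact, sqrt(3 + 2) = sqrt(5) ≈ 2.2361, while sqrt(3) + sqrt(2) ≈ 3.1463.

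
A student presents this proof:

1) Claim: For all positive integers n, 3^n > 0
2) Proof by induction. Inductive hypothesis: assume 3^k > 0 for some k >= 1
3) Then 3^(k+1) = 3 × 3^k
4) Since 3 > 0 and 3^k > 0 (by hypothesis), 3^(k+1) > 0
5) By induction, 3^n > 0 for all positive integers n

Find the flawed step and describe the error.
Step 5: By induction, 3^n > 0 for all positive integers n

Step 5 concludes the proof by induction, but no base case was ever established. A valid induction proof requires: (1) a base case proving 3^1 > 0, and (2) an inductive step showing IF 3^k > 0 THEN 3^(k+1) > 0. Steps 2-4 correctly establish the inductive step, but without the base case the conclusion in step 5 does not follow.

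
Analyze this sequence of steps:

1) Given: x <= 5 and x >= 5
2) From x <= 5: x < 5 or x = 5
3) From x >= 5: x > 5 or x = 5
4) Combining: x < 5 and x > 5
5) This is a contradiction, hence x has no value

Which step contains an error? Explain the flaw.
Step 4: Combining: x < 5 and x > 5

Step 4 incorrectly combines the conditions. From x <= 5 and x >= 5, the intersection is x = 5. The error treats the 'or' cases as 'and' requirements. The correct conclusion is that x = 5 is the unique solution, not that no solution exists.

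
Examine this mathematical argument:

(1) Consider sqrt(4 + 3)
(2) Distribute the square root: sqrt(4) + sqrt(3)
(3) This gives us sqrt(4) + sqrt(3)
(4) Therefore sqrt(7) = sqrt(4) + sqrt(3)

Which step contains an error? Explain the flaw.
Step 2: Distribute the square root: sqrt(4) + sqrt(3)

Step 2 incorrectly 'distributes' the square root over addition. The square root function does not distribute: sqrt(a + b) ≠ sqrt(a) + sqrt(b). In fact, sqrt(4 + 3) = sqrt(7) ≈ 2.6458, while sqrt(4) + sqrt(3) ≈ 3.7321.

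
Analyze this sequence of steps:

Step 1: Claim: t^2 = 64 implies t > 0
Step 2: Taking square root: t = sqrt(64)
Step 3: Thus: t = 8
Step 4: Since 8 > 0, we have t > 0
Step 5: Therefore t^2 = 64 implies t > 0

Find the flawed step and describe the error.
Step 2: Taking square root: t = sqrt(64)

Step 2 takes the square root and assumes the positive root only. The equation t^2 = 64 actually has two solutions: t = 8 and t = -8. The proof silently assumes t > 0 without justification, then uses this assumption to conclude t > 0, which is circular. The counterexample t = -8 shows the claim is false.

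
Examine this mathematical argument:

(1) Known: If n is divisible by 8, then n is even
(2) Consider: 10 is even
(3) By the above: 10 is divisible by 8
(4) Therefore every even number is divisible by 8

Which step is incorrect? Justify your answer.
Step 3: By the above: 10 is divisible by 8

Step 3 commits the fallacy of affirming the consequent. The known fact 'divisible by 8 → even' does NOT imply 'even → divisible by 8'. That would be the converse, which is false. For example, 10 is even but 10 ÷ 8 = 1.25, which is not an integer.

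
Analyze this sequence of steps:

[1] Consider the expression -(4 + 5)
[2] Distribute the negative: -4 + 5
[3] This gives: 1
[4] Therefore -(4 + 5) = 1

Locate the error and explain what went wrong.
Step 2: Distribute the negative: -4 + 5

Step 2 incorrectly distributes the negative sign. The correct distribution is -(4 + 5) = -4 - 5 = -9. The negative must be applied to both terms, not just the first. The error treats -(4 + 5) as -4 + 5, which equals 1 instead of -9.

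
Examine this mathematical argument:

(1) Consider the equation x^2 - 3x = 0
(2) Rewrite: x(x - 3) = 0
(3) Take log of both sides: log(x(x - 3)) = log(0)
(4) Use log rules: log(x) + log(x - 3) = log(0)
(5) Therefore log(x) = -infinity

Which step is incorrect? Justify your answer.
Step 3: Take log of both sides: log(x(x - 3)) = log(0)

Step 3 takes the logarithm of both sides, resulting in log(0) on the right side. The logarithm is only defined for positive numbers; log(0) is undefined (approaches negative infinity). This operation is invalid.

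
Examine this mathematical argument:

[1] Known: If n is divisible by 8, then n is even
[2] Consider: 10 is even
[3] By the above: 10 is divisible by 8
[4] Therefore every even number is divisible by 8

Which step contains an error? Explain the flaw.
Step 3: By the above: 10 is divisible by 8

Step 3 commits the fallacy of affirming the consequent. The known fact 'divisible by 8 → even' does NOT imply 'even → divisible by 8'. That would be the converse, which is false. For example, 10 is even but 10 ÷ 8 = 1.25, which is not an integer.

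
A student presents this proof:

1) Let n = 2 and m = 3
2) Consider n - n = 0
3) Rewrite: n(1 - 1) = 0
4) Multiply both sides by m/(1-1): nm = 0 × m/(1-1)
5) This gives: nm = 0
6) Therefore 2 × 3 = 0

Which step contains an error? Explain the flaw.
Step 4: Multiply both sides by m/(1-1): nm = 0 × m/(1-1)

Step 4 multiplies both sides by m/(1-1). However, 1-1 = 0, so this is multiplication by m/0, which is undefined. We cannot multiply by an undefined expression.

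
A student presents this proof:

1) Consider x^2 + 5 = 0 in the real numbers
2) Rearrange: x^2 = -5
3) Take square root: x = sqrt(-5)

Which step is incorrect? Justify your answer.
Step 3: Take square root: x = sqrt(-5)

Step 3 takes the square root of -5, which is negative. In the real number system, the square root of a negative number is undefined. The equation x^2 + 5 = 0 has no real solutions. Square roots of negative numbers only exist in the complex numbers.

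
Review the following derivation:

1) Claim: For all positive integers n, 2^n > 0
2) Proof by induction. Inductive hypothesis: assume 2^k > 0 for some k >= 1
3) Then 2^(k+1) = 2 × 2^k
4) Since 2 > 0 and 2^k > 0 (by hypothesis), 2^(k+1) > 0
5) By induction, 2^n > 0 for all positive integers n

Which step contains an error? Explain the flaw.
Step 5: By induction, 2^n > 0 for all positive integers n

Step 5 concludes the proof by induction, but no base case was ever established. A valid induction proof requires: (1) a base case proving 2^1 > 0, and (2) an inductive step showing IF 2^k > 0 THEN 2^(k+1) > 0. Steps 2-4 correctly establish the inductive step, but without the base case the conclusion in step 5 does not follow.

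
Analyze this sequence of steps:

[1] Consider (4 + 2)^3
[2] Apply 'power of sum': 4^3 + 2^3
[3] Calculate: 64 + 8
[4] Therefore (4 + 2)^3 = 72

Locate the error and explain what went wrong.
Step 2: Apply 'power of sum': 4^3 + 2^3

Step 2 incorrectly applies a non-existent rule '(a+b)^n = a^n + b^n'. This is false in general. The correct expansion uses the binomial theorem. The actual value is (4 + 2)^3 = 6^3 = 216, not 72.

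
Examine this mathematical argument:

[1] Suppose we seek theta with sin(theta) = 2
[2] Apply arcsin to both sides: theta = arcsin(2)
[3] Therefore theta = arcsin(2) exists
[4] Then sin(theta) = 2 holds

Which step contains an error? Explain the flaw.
Step 2: Apply arcsin to both sides: theta = arcsin(2)

Step 2 applies arcsin to 2. However, arcsin(x) is only defined for x in [-1, 1] because sin(theta) can only produce values in that range. Since |2| > 1, arcsin(2) is undefined. There is no angle whose sine equals 2.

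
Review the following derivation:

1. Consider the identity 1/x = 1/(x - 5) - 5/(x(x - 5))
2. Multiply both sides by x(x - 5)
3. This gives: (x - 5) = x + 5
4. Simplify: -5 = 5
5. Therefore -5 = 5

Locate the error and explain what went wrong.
Step 3: This gives: (x - 5) = x + 5

Step 3 makes a sign error when clearing denominators. Multiplying -5/(x(x - 5)) by x(x - 5) gives -5, not +5. The correct result is (x - 5) = x - 5, which is trivially true, not (x - 5) = x + 5. (Step 1 is a valid identity: 1/(x - 5) - 5/(x(x - 5)) = (x - 5)/(x(x - 5)) = 1/x.)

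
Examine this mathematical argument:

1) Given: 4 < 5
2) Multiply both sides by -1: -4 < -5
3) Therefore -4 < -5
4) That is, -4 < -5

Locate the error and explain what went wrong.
Step 2: Multiply both sides by -1: -4 < -5

Step 2 multiplies both sides by -1 but fails to reverse the inequality sign. When multiplying (or dividing) an inequality by a negative number, the direction must be reversed. Since 4 < 5, we should get -4 > -5, i.e., -4 > -5.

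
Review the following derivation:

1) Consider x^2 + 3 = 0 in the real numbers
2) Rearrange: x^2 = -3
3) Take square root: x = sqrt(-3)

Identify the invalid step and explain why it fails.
Step 3: Take square root: x = sqrt(-3)

Step 3 takes the square root of -3, which is negative. In the real number system, the square root of a negative number is undefined. The equation x^2 + 3 = 0 has no real solutions. Square roots of negative numbers only exist in the complex numbers.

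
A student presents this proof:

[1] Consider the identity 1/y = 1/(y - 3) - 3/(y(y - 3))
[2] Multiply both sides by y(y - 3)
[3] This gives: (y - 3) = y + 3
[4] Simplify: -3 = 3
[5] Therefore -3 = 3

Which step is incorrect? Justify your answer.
Step 3: This gives: (y - 3) = y + 3

Step 3 makes a sign error when clearing denominators. Multiplying -3/(y(y - 3)) by y(y - 3) gives -3, not +3. The correct result is (y - 3) = y - 3, which is trivially true, not (y - 3) = y + 3. (Step 1 is a valid identity: 1/(y - 3) - 3/(y(y - 3)) = (y - 3)/(y(y - 3)) = 1/y.)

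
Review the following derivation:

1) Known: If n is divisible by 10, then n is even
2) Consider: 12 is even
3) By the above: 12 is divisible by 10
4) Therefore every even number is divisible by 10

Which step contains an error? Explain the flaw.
Step 3: By the above: 12 is divisible by 10

Step 3 commits the fallacy of affirming the consequent. The known fact 'divisible by 10 → even' does NOT imply 'even → divisible by 10'. That would be the converse, which is false. For example, 12 is even but 12 ÷ 10 = 1.20, which is not an integer.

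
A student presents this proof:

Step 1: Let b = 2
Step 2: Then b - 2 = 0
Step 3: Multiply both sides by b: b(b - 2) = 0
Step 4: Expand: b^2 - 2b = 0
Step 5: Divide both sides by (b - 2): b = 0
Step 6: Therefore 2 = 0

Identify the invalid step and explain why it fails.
Step 5: Divide both sides by (b - 2): b = 0

Step 5 divides both sides by (b - 2). However, since b = 2, we have (b - 2) = 0. Division by zero is undefined, making this step invalid.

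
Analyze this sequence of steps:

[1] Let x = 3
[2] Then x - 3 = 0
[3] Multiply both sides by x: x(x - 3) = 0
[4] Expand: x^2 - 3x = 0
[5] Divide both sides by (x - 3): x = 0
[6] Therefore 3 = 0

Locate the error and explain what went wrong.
Step 5: Divide both sides by (x - 3): x = 0

Step 5 divides both sides by (x - 3). However, since x = 3, we have (x - 3) = 0. Division by zero is undefined, making this step invalid.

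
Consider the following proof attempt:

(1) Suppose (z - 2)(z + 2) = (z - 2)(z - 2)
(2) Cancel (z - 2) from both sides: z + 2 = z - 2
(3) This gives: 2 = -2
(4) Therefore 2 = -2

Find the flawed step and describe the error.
Step 2: Cancel (z - 2) from both sides: z + 2 = z - 2

Step 2 cancels (z - 2) from both sides. This is only valid if (z - 2) ≠ 0, i.e., z ≠ 2. When z = 2, both sides equal zero regardless of the other factors. The correct approach requires considering z = 2 as a separate case.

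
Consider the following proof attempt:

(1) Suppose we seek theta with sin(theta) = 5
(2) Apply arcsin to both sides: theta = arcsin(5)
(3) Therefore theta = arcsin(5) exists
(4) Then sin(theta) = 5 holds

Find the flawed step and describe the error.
Step 2: Apply arcsin to both sides: theta = arcsin(5)

Step 2 applies arcsin to 5. However, arcsin(x) is only defined for x in [-1, 1] because sin(theta) can only produce values in that range. Since |5| > 1, arcsin(5) is undefined. There is no angle whose sine equals 5.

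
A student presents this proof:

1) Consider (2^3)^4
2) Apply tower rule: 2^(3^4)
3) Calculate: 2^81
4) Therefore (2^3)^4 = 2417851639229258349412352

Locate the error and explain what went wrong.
Step 2: Apply tower rule: 2^(3^4)

Step 2 incorrectly states that (a^b)^c = a^(b^c). The correct rule is (a^b)^c = a^(b×c). The actual value is (2^3)^4 = 2^12 = 4096, not 2^81 = 2417851639229258349412352.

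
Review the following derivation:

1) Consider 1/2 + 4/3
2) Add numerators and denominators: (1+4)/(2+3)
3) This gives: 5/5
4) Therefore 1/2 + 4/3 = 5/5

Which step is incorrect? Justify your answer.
Step 2: Add numerators and denominators: (1+4)/(2+3)

Step 2 incorrectly adds fractions by separately adding numerators and denominators. This is wrong. The correct method requires a common denominator: 1/2 + 4/3 = (1×3 + 4×2)/(2×3) = 11/6 = 11/6. The method used gives 5/5, which is different.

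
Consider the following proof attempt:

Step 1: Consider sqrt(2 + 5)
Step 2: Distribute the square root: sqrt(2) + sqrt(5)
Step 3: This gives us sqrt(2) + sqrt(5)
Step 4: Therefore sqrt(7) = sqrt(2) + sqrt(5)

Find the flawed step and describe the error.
Step 2: Distribute the square root: sqrt(2) + sqrt(5)

Step 2 incorrectly 'distributes' the square root over addition. The square root function does not distribute: sqrt(a + b) ≠ sqrt(a) + sqrt(b). In fact, sqrt(2 + 5) = sqrt(7) ≈ 2.6458, while sqrt(2) + sqrt(5) ≈ 3.6503.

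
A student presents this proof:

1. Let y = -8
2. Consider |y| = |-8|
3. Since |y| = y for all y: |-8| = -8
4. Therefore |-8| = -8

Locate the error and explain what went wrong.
Step 3: Since |y| = y for all y: |-8| = -8

Step 3 incorrectly states that |y| = y for all y. The correct definition is |y| = y when y >= 0, and |y| = -y when y < 0. Since -8 < 0, we have |-8| = -(-8) = 8, not -8.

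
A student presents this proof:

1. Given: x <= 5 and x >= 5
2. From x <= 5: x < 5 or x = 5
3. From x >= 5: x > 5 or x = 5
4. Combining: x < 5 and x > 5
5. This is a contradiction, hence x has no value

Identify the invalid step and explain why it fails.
Step 4: Combining: x < 5 and x > 5

Step 4 incorrectly combines the conditions. From x <= 5 and x >= 5, the intersection is x = 5. The error treats the 'or' cases as 'and' requirements. The correct conclusion is that x = 5 is the unique solution, not that no solution exists.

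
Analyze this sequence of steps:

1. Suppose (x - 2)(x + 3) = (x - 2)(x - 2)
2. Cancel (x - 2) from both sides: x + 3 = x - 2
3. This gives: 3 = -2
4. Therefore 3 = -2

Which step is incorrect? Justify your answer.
Step 2: Cancel (x - 2) from both sides: x + 3 = x - 2

Step 2 cancels (x - 2) from both sides. This is only valid if (x - 2) ≠ 0, i.e., x ≠ 2. When x = 2, both sides equal zero regardless of the other factors. The correct approach requires considering x = 2 as a separate case.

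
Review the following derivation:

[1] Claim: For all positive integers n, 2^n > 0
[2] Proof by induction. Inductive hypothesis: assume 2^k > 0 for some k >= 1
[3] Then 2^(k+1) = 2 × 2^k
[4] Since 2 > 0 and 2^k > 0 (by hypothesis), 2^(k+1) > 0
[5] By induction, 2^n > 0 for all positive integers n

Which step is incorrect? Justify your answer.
Step 5: By induction, 2^n > 0 for all positive integers n

Step 5 concludes the proof by induction, but no base case was ever established. A valid induction proof requires: (1) a base case proving 2^1 > 0, and (2) an inductive step showing IF 2^k > 0 THEN 2^(k+1) > 0. Steps 2-4 correctly establish the inductive step, but without the base case the conclusion in step 5 does not follow.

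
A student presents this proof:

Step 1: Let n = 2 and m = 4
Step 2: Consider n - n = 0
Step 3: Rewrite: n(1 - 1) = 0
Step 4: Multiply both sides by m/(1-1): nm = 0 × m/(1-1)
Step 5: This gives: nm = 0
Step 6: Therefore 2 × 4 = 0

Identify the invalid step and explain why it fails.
Step 4: Multiply both sides by m/(1-1): nm = 0 × m/(1-1)

Step 4 multiplies both sides by m/(1-1). However, 1-1 = 0, so this is multiplication by m/0, which is undefined. We cannot multiply by an undefined expression.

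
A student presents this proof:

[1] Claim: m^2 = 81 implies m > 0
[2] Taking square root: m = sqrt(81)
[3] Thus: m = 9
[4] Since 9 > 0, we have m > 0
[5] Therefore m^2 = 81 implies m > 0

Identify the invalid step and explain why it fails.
Step 2: Taking square root: m = sqrt(81)

Step 2 takes the square root and assumes the positive root only. The equation m^2 = 81 actually has two solutions: m = 9 and m = -9. The proof silently assumes m > 0 without justification, then uses this assumption to conclude m > 0, which is circular. The counterexample m = -9 shows the claim is false.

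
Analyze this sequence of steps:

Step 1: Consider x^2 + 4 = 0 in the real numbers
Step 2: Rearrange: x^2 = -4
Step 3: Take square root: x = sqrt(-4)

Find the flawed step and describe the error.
Step 3: Take square root: x = sqrt(-4)

Step 3 takes the square root of -4, which is negative. In the real number system, the square root of a negative number is undefined. The equation x^2 + 4 = 0 has no real solutions. Square roots of negative numbers only exist in the complex numbers.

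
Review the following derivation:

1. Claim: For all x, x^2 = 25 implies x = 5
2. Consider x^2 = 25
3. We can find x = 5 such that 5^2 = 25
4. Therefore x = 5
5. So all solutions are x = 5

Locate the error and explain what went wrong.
Step 4: Therefore x = 5

Step 4 incorrectly concludes that x = 5 is the only solution. The proof shows that x = 5 is A solution (existence), but does not show it is the ONLY solution (uniqueness). In fact, x = -5 is also a solution since (-5)^2 = 25. Finding one solution doesn't prove there are no others.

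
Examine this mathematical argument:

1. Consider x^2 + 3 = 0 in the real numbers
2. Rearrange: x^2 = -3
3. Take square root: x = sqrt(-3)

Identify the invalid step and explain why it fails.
Step 3: Take square root: x = sqrt(-3)

Step 3 takes the square root of -3, which is negative. In the real number system, the square root of a negative number is undefined. The equation x^2 + 3 = 0 has no real solutions. Square roots of negative numbers only exist in the complex numbers.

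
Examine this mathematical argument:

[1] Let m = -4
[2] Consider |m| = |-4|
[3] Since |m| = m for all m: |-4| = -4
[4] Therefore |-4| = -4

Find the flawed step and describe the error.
Step 3: Since |m| = m for all m: |-4| = -4

Step 3 incorrectly states that |m| = m for all m. The correct definition is |m| = m when m >= 0, and |m| = -m when m < 0. Since -4 < 0, we have |-4| = -(-4) = 4, not -4.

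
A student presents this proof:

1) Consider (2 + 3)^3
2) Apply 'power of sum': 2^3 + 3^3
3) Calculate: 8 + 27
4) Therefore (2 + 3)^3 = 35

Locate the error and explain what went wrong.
Step 2: Apply 'power of sum': 2^3 + 3^3

Step 2 incorrectly applies a non-existent rule '(a+b)^n = a^n + b^n'. This is false in general. The correct expansion uses the binomial theorem. The actual value is (2 + 3)^3 = 5^3 = 125, not 35.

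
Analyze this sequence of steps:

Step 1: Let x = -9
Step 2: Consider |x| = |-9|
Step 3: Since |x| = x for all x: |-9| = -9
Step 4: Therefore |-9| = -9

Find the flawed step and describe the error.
Step 3: Since |x| = x for all x: |-9| = -9

Step 3 incorrectly states that |x| = x for all x. The correct definition is |x| = x when x >= 0, and |x| = -x when x < 0. Since -9 < 0, we have |-9| = -(-9) = 9, not -9.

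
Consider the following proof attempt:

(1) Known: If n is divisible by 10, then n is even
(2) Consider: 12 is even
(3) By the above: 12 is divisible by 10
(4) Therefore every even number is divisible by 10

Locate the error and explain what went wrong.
Step 3: By the above: 12 is divisible by 10

Step 3 commits the fallacy of affirming the consequent. The known fact 'divisible by 10 → even' does NOT imply 'even → divisible by 10'. That would be the converse, which is false. For example, 12 is even but 12 ÷ 10 = 1.20, which is not an integer.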